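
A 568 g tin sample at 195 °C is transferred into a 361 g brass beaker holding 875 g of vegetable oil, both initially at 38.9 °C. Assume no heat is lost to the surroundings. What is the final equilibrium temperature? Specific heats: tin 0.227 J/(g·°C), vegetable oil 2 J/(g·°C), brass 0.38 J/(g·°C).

T_f is the heat-capacity-weighted average of the initial temperatures:
T_f = (128.94·195 + 1750·38.9 + 137.18·38.9) / (128.94 + 1750 + 137.18)
    = 98554 / 2016.1 ≈ 48.88 °C

T_f ≈ 48.9 °C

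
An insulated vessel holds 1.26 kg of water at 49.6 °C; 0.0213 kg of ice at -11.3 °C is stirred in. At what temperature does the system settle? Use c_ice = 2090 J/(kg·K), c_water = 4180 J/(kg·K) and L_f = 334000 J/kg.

T_f ≈ 47.4 °C

Sum of m c ΔT and latent-heat terms is zero:
ice -11.3→0 °C: 0.0213×2090×11.3 = 503.04; fusion: m_ice L_f = 0.0213×334000 = 7114.2; meltwater 0→T: 0.0213×4180×T = 89.03 T; water: 5266.8(T − 49.6)
5355.8 T = 261233 − 7617.2 = 253616
T ≈ 47.35 °C (positive, so assuming full melt was valid).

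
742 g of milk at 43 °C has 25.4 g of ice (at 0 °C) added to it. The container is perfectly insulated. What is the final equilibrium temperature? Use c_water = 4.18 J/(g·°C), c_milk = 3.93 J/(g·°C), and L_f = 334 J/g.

Let T be the final temperature. ΣQ_i = 0:
fusion: m_ice L_f = 25.4·334 = 8483.6; meltwater 0→T: 25.4·4.18·T = 106.17 T; milk cools: 742·3.93·(T − 43) = 2916.1(T − 43)
3022.2 T = 125391 − 8483.6 = 116907
T ≈ 38.68 °C — above 0 °C, consistent with complete melting.

T_f ≈ 38.7 °C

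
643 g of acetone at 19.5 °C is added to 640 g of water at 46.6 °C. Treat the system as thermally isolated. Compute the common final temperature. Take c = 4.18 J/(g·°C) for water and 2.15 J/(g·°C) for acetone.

T_f ≈ 37.4 °C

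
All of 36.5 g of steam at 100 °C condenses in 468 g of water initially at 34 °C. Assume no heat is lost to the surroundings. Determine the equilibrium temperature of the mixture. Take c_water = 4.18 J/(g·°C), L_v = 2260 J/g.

Sum of m c ΔT and latent-heat terms is zero:
steam→water at 100 °C releases m L_v = 36.5×2260 = 82490
  condensate cools 100→T: 36.5×4.18×(T − 100) = 152.57(T − 100)
  original water: 1956.2(T − 34)
2108.8 T = 82490 + 15257 + 66512 = 164259
T ≈ 77.89 °C — below 100 °C, confirming all the steam condensed.

T_f ≈ 77.9 °C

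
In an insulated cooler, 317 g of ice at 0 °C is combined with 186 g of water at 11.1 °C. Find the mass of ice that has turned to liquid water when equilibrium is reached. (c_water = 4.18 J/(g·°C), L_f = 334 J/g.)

Cooling the water to 0 °C releases 186·4.18·11.1 = 8630 J.
Fully melting the ice requires m_ice L_f = 317·334 = 105878 J.
That's not enough to melt it all — equilibrium is at 0 °C with ice remaining.
m_melted·334 = 8630  ⇒  m_melted ≈ 25.84 g.

m_melted ≈ 25.8 g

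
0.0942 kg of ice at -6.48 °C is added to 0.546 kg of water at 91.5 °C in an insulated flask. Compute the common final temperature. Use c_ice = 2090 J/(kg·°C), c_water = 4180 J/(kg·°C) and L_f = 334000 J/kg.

Let T be the final temperature. ΣQ_i = 0:
warm ice to 0 °C: 0.0942×2090×(0 − (-6.48)) = 1275.8
  melt ice: 0.0942×334000 = 31463
  meltwater 0→T: 0.0942×4180×T = 393.76 T
  water cools: 0.546×4180×(T − 91.5) = 2282.3(T − 91.5)
2676 T = 208829 − 32739 = 176090
T ≈ 65.80 °C. Since T > 0 °C, the all-ice-melts assumption holds.

T_f ≈ 65.8 °C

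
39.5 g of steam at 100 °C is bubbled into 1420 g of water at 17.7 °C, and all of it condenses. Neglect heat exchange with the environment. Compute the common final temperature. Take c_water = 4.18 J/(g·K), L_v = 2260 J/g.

T_f ≈ 34.6 °C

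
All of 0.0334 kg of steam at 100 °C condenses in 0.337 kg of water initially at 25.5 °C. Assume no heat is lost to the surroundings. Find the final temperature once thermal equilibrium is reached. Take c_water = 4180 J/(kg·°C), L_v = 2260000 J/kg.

T_f ≈ 81.0 °C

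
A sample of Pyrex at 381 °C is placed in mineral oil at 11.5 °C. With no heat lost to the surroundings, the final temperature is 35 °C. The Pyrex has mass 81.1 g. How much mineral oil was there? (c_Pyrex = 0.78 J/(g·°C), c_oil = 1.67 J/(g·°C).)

Net heat exchanged in the isolated system is zero:
81.1×0.78×(35 − 381) + m×1.67×(35 − 11.5) = 0
39.24 m = 21887
m = 21887/39.24 ≈ 557.7 g

m ≈ 558 g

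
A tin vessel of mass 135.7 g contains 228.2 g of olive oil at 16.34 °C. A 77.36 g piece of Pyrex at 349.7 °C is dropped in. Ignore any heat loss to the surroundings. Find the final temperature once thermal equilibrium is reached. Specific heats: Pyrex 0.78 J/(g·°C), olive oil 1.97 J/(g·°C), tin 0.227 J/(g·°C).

Conservation of energy gives ΣQ = 0:
77.36·0.78·(T − 349.7) + 228.2·1.97·(T − 16.34) + 135.7·0.227·(T − 16.34) = 0
(60.34 + 449.55 + 30.8) T = 60.34·349.7 + 449.55·16.34 + 30.8·16.34
T = 28950/540.7 ≈ 53.54 °C

T_f ≈ 53.5 °C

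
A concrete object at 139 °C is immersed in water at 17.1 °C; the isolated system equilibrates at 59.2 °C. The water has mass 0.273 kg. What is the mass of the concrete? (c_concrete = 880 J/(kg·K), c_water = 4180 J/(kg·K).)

m ≈ 0.684 kg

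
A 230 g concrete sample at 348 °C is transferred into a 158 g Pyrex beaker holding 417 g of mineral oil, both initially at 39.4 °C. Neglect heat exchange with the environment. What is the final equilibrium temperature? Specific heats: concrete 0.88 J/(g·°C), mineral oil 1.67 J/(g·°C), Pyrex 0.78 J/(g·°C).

Conservation of energy gives ΣQ = 0:
230*0.88*(T − 348) + 417*1.67*(T − 39.4) + 158*0.78*(T − 39.4) = 0
(202.4 + 696.39 + 123.24) T = 202.4*348 + 696.39*39.4 + 123.24*39.4
T ≈ 100.51 °C

T_f ≈ 100.5 °C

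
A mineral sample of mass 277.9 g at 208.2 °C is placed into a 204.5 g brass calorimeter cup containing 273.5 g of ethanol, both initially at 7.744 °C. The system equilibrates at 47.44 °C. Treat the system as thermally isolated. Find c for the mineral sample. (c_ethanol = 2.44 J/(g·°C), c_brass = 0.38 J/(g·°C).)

Net heat exchanged in the isolated system is zero:
277.9×c×(47.44 − 208.2) + 273.5×2.44×(47.44 − 7.744) + 204.5×0.38×(47.44 − 7.744) = 0
-44675 c = -29576
c = -29576/-44675 ≈ 0.662 J/(g·°C)

c ≈ 0.662 J/(g·°C)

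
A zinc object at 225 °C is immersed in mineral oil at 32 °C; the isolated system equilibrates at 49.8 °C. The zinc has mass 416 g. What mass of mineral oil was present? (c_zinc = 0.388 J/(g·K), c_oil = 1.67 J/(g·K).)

m ≈ 951 g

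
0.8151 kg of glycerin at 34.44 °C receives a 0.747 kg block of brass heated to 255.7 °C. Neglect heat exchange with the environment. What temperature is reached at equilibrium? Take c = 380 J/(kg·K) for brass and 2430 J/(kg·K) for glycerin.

T_f ≈ 62.2 °C

Set heat shed by the hot body equal to heat absorbed by the cold body:
0.747·380·(255.7 − T) = 0.8151·2430·(T − 34.44)
283.86(255.7 − T) = 1980.7(T − 34.44)
2264.6 T = 140798  ⇒  T ≈ 62.17 °C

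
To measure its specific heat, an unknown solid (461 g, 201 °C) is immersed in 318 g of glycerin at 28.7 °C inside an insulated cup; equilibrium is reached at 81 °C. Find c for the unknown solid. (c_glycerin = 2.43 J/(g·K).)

c ≈ 0.731 J/(g·K)

Let T be the final temperature. ΣQ_i = 0:
461×c×(81 − 201) + 318×2.43×(81 − 28.7) = 0
-55320 c = -40414
c = -40414/-55320 ≈ 0.7306 J/(g·K)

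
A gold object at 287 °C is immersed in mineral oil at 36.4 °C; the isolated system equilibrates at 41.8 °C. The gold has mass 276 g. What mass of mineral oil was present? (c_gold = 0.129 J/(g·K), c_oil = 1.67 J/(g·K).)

m ≈ 968 g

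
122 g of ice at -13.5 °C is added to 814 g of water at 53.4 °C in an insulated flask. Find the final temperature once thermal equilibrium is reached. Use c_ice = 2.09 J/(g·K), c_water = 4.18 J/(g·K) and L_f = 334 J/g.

Heat gained plus heat lost sum to zero:
ice -13.5→0 °C: 122·2.09·13.5 = 3442.2
  fusion: m_ice L_f = 122·334 = 40748
  warm the meltwater: 509.96 T
  water: 3402.5(T − 53.4)
3912.5 T = 181695 − 44190 = 137504
T ≈ 35.15 °C — above 0 °C, consistent with complete melting.

T_f ≈ 35.1 °C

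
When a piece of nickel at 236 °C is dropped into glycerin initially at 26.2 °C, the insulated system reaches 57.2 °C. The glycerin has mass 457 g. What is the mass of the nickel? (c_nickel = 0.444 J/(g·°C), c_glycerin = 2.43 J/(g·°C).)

m ≈ 434 g

Net heat exchanged in the isolated system is zero:
m×0.444×(57.2 − 236) + 457×2.43×(57.2 − 26.2) = 0
-79.39 m = -34426
m = -34426/-79.39 ≈ 433.6 g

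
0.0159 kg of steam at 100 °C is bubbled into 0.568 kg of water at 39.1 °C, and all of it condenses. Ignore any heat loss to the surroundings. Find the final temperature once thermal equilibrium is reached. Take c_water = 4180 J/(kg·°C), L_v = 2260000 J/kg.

T_f ≈ 55.5 °C

Heat gained plus heat lost sum to zero:
condense steam: −0.0159·2260000 = −35934; condensate cools 100→T: 0.0159·4180·(T − 100) = 66.46(T − 100); water warms: 0.568·4180·(T − 39.1) = 2374.2(T − 39.1)
2440.7 T = 35934 + 6646.2 + 92833 = 135413
T ≈ 55.48 °C (< 100 °C, so full condensation is consistent).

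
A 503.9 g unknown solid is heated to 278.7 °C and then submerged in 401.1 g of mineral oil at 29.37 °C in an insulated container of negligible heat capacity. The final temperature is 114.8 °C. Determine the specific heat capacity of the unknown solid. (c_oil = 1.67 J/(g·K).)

c ≈ 0.693 J/(g·K)

Heat lost by the unknown solid = heat gained by the oil:
503.9·c·(278.7 − 114.8) = 401.1·1.67·(114.8 − 29.37)
82589 c = 57224  ⇒  c ≈ 0.6929 J/(g·K)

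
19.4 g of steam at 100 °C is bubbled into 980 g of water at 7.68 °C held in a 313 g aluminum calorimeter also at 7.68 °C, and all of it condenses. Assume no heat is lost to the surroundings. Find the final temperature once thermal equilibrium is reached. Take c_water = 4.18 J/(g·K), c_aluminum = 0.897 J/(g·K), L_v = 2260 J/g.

T_f ≈ 19.2 °C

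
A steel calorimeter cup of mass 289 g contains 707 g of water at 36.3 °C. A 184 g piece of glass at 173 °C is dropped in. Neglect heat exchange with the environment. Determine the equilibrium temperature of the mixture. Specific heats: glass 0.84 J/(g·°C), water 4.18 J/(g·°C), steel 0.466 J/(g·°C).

T_f ≈ 42.8 °C

Heat gained plus heat lost sum to zero:
184×0.84×(T − 173) + 707×4.18×(T − 36.3) + 289×0.466×(T − 36.3) = 0
154.56(T − 173) + 2955.3(T − 36.3) + 134.67(T − 36.3) = 0
3244.5 T = 138903
T = 138903/3244.5 ≈ 42.81 °C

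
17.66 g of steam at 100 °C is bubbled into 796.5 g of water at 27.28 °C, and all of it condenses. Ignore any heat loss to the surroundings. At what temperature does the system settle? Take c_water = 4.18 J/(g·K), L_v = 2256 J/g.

T_f ≈ 40.6 °C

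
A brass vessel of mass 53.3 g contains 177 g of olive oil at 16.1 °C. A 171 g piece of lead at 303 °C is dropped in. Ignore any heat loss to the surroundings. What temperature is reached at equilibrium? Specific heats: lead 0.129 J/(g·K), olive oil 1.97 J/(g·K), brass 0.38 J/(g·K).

T_f ≈ 32.3 °C

Energy conservation, ΣQ = 0:
171*0.129*(T − 303) + 177*1.97*(T − 16.1) + 53.3*0.38*(T − 16.1) = 0
22.06(T − 303) + 348.69(T − 16.1) + 20.25(T − 16.1) = 0
391 T = 12624
T = 12624 / 391 = 32.3 °C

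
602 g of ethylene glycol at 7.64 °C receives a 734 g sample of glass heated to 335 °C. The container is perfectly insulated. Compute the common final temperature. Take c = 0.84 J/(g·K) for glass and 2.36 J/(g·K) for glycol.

T_f ≈ 106.7 °C

Set heat shed by the hot body equal to heat absorbed by the cold body:
734*0.84*(335 − T) = 602*2.36*(T − 7.64)
616.56(335 − T) = 1420.7(T − 7.64)
2037.3 T = 217402  ⇒  T ≈ 106.71 °C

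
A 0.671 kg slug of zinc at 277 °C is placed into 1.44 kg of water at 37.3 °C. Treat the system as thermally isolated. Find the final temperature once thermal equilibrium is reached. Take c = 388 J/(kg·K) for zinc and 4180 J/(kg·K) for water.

T_f ≈ 47.2 °C

Taking heat into each body as positive, Σ m c ΔT = 0:
0.671*388*(T − 277) + 1.44*4180*(T − 37.3) = 0
260.35(T − 277) + 6019.2(T − 37.3) = 0
6279.5 T = 296633
T ≈ 47.24 °C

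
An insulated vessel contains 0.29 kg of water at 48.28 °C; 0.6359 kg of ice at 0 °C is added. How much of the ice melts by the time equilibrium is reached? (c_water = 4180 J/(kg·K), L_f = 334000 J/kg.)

Water can give up m c ΔT = 0.29·4180·48.28 = 58525 J before reaching 0 °C.
Fully melting the ice requires m_ice L_f = 0.6359·334000 = 212391 J.
58525 J < 212391 J, so only part of the ice melts and the system sits at 0 °C.
m_melted·334000 = 58525  ⇒  m_melted ≈ 0.1752 kg.

m_melted ≈ 0.175 kg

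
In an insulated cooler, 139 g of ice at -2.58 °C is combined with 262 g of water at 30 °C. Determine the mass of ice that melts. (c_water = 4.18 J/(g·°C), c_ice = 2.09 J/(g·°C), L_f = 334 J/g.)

m_melted ≈ 96.1 g

Heat available from the water dropping to 0 °C: 262×4.18×30 = 32855 J.
Warming the ice to 0 °C takes 139×2.09×2.58 = 749.52 J, leaving 32105 J for melting.
Melting all 139 g of ice would need 139×334 = 46426 J.
That's not enough to melt it all — equilibrium is at 0 °C with ice remaining.
Mass melted = 32105/334 ≈ 96.12 g.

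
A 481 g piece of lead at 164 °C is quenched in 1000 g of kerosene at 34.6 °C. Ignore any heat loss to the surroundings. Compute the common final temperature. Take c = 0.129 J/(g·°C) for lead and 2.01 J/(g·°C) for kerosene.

T_f ≈ 38.5 °C

T_f is the heat-capacity-weighted average of the initial temperatures:
T_f = (62.05*164 + 2010*34.6) / (62.05 + 2010)
    = 79722 / 2072 ≈ 38.47 °C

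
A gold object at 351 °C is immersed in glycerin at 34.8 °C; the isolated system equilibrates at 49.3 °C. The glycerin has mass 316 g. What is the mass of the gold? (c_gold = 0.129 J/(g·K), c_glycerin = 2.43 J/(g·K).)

m ≈ 286 g

Taking heat into each body as positive, Σ m c ΔT = 0:
m·0.129·(49.3 − 351) + 316·2.43·(49.3 − 34.8) = 0
-38.92 m = -11134
m = -11134/-38.92 ≈ 286.1 g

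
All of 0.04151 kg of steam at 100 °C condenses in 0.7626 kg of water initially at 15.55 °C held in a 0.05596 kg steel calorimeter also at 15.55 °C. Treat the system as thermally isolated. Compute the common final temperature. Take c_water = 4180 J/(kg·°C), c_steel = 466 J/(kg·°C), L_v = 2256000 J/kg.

Let T be the final temperature. ΣQ_i = 0:
steam→water at 100 °C releases m L_v = 0.04151×2256000 = 93647; condensed water 100 °C→T: 173.51(T − 100); water warms: 0.7626×4180×(T − 15.55) = 3187.7(T − 15.55); cup: 26.08(T − 15.55)
3387.3 T = 93647 + 17351 + 49974 = 160971
T ≈ 47.52 °C — below 100 °C, confirming all the steam condensed.

T_f ≈ 47.5 °C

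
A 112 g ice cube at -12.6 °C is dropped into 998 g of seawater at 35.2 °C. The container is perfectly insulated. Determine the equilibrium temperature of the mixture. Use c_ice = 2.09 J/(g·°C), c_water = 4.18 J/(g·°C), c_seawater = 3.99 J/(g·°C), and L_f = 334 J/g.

T_f ≈ 22.4 °C

Heat gained plus heat lost sum to zero:
ice -12.6→0 °C: 112·2.09·12.6 = 2949.4
  fusion: m_ice L_f = 112·334 = 37408
  meltwater 0→T: 112·4.18·T = 468.16 T
  seawater cools: 998·3.99·(T − 35.2) = 3982(T − 35.2)
4450.2 T = 140167 − 40357 = 99810
T ≈ 22.43 °C. Since T > 0 °C, the all-ice-melts assumption holds.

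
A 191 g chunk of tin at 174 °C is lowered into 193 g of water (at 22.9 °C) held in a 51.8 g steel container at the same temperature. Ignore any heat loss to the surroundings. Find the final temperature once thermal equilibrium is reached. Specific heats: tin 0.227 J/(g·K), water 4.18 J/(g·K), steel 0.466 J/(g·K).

T_f ≈ 30.4 °C

Conservation of energy gives ΣQ = 0:
191·0.227·(T − 174) + 193·4.18·(T − 22.9) + 51.8·0.466·(T − 22.9) = 0
(43.36 + 806.74 + 24.14) T = 43.36·174 + 806.74·22.9 + 24.14·22.9
T = 26571/874.24 ≈ 30.39 °C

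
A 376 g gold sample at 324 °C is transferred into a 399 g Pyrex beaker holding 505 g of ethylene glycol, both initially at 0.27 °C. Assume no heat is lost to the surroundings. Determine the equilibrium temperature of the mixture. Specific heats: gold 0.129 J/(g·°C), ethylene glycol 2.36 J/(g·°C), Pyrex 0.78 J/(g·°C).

T_f ≈ 10.4 °C

Taking heat into each body as positive, Σ m c ΔT = 0:
376*0.129*(T − 324) + 505*2.36*(T − 0.27) + 399*0.78*(T − 0.27) = 0
48.5(T − 324) + 1191.8(T − 0.27) + 311.22(T − 0.27) = 0
1551.5 T = 16121
T ≈ 10.39 °C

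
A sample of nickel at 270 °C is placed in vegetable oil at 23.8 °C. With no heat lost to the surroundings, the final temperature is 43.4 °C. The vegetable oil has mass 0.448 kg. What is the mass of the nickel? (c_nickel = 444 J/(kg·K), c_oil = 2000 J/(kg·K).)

Heat lost by the nickel = heat gained by the oil:
m·444·(270 − 43.4) = 0.448·2000·(43.4 − 23.8)
100610 m = 17562  ⇒  m ≈ 0.1746 kg

m ≈ 0.175 kg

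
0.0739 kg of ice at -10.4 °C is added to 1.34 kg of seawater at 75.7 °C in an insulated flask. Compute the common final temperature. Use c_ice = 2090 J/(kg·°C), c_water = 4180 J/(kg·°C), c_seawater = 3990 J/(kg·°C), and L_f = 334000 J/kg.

Conservation of energy gives ΣQ = 0:
ice -10.4→0 °C: 0.0739·2090·10.4 = 1606.3
  melt ice: 0.0739·334000 = 24683
  meltwater 0→T: 0.0739·4180·T = 308.9 T
  seawater cools: 1.34·3990·(T − 75.7) = 5346.6(T − 75.7)
5655.5 T = 404738 − 26289 = 378449
T ≈ 66.92 °C — above 0 °C, consistent with complete melting.

T_f ≈ 66.9 °C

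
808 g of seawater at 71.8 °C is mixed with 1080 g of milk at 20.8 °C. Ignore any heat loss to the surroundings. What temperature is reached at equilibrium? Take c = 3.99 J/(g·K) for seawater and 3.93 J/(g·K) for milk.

T_f ≈ 42.8 °C

T_f is the heat-capacity-weighted average of the initial temperatures:
T_f = (3223.9×71.8 + 4244.4×20.8) / (3223.9 + 4244.4)
    = 319761 / 7468.3 ≈ 42.82 °C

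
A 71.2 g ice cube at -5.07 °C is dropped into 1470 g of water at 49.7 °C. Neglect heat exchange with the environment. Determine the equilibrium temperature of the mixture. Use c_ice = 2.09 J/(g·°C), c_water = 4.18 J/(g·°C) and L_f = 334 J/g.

T_f ≈ 43.6 °C

Sum of m c ΔT and latent-heat terms is zero:
warm ice to 0 °C: 71.2×2.09×(0 − (-5.07)) = 754.46
  latent heat to melt: 71.2×334 = 23781
  meltwater 0→T: 71.2×4.18×T = 297.62 T
  water cools: 1470×4.18×(T − 49.7) = 6144.6(T − 49.7)
6442.2 T = 305387 − 24535 = 280851
T ≈ 43.60 °C (positive, so assuming full melt was valid).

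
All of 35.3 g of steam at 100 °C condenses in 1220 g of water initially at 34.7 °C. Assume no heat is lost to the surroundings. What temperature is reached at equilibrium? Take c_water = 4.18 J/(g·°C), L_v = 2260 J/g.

T_f ≈ 51.7 °C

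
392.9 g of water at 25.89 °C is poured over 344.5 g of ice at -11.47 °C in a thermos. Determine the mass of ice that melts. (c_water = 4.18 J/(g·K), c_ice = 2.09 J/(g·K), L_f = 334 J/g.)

m_melted ≈ 103 g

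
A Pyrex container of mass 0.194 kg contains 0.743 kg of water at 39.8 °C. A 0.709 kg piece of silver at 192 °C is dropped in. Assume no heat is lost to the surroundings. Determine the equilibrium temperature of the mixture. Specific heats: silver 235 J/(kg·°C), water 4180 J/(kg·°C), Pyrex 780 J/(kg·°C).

Taking heat into each body as positive, Σ m c ΔT = 0:
0.709·235·(T − 192) + 0.743·4180·(T − 39.8) + 0.194·780·(T − 39.8) = 0
166.61(T − 192) + 3105.7(T − 39.8) + 151.32(T − 39.8) = 0
(166.61 + 3105.7 + 151.32) T = 166.61·192 + 3105.7·39.8 + 151.32·39.8
T = 161621/3423.7 ≈ 47.21 °C

T_f ≈ 47.2 °C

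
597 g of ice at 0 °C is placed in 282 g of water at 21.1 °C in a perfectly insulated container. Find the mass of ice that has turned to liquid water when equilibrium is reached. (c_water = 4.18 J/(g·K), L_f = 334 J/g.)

m_melted ≈ 74.5 g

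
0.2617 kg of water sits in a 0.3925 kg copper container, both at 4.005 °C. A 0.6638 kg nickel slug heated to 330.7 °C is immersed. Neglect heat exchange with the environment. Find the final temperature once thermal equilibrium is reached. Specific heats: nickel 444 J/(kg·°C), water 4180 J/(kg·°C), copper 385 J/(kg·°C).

T_f = Σ m_i c_i T_i / Σ m_i c_i:
T_f = (294.73*330.7 + 1093.9*4.005 + 151.11*4.005) / (294.73 + 1093.9 + 151.11)
    = 102453 / 1539.7 ≈ 66.54 °C

T_f ≈ 66.5 °C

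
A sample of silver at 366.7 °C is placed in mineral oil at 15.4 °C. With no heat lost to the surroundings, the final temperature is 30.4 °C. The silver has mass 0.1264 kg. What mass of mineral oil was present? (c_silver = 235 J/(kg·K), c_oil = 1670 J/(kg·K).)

m ≈ 0.399 kg

Heat lost by the silver = heat gained by the oil:
0.1264·235·(366.7 − 30.4) = m·1670·(30.4 − 15.4)
25050 m = 9989.5  ⇒  m ≈ 0.3988 kg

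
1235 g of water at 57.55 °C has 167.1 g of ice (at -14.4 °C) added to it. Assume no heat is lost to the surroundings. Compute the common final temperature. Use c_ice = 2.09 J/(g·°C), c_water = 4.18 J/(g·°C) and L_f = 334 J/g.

Energy conservation, ΣQ = 0:
ice -14.4→0 °C: 167.1×2.09×14.4 = 5029
  fusion: m_ice L_f = 167.1×334 = 55811
  meltwater 0→T: 167.1×4.18×T = 698.48 T
  water: 5162.3(T − 57.55)
5860.8 T = 297090 − 60840 = 236250
T ≈ 40.31 °C — above 0 °C, consistent with complete melting.

T_f ≈ 40.3 °C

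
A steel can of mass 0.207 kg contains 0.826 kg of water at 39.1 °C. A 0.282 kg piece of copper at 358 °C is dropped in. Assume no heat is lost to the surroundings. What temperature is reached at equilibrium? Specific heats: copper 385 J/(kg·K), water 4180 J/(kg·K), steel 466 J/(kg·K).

T_f ≈ 48.6 °C

Heat gained plus heat lost sum to zero:
0.282×385×(T − 358) + 0.826×4180×(T − 39.1) + 0.207×466×(T − 39.1) = 0
108.57(T − 358) + 3452.7(T − 39.1) + 96.46(T − 39.1) = 0
(108.57 + 3452.7 + 96.46) T = 108.57×358 + 3452.7×39.1 + 96.46×39.1
T = 177640/3657.7 ≈ 48.57 °C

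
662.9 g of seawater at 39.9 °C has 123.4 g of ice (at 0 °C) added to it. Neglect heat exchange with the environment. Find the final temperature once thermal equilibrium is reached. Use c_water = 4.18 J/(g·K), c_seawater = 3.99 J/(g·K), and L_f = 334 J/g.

Net heat exchanged in the isolated system is zero:
latent heat to melt: 123.4·334 = 41216; meltwater 0→T: 123.4·4.18·T = 515.81 T; seawater: 2645(T − 39.9)
3160.8 T = 105534 − 41216 = 64319
T ≈ 20.35 °C (positive, so assuming full melt was valid).

T_f ≈ 20.3 °C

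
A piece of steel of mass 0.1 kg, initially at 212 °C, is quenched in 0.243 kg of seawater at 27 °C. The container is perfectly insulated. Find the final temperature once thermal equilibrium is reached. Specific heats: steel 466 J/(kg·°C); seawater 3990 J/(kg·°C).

Let T be the final temperature. ΣQ_i = 0:
0.1*466*(T − 212) + 0.243*3990*(T − 27) = 0
46.6(T − 212) + 969.57(T − 27) = 0
(46.6 + 969.57) T = 46.6*212 + 969.57*27
T = 36058 / 1016.2 = 35.5 °C

T_f ≈ 35.5 °C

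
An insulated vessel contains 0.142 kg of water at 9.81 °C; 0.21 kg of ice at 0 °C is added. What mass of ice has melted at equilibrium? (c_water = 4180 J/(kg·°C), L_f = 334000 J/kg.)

m_melted ≈ 0.0174 kg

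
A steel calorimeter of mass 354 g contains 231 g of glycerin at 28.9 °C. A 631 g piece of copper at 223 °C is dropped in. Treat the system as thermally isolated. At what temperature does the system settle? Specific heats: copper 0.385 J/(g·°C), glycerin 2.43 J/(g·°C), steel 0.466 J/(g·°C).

T_f ≈ 77.6 °C

Net heat exchanged in the isolated system is zero:
631*0.385*(T − 223) + 231*2.43*(T − 28.9) + 354*0.466*(T − 28.9) = 0
969.23 T = 75164
T = 75164 / 969.23 = 77.6 °C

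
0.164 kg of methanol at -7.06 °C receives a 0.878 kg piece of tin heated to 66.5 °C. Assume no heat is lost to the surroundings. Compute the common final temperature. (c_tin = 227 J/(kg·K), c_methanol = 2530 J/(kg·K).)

T_f = Σ m_i c_i T_i / Σ m_i c_i:
T_f = (199.31*66.5 + 414.92*(-7.06)) / (199.31 + 414.92)
    = 10325 / 614.23 ≈ 16.81 °C

T_f ≈ 16.8 °C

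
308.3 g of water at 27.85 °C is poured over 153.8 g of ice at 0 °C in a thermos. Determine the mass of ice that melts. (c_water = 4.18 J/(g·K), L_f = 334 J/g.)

m_melted ≈ 107 g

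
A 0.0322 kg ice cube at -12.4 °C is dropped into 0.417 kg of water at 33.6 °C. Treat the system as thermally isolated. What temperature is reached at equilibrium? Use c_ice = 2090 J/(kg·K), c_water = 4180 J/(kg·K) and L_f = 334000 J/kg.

T_f ≈ 25.0 °C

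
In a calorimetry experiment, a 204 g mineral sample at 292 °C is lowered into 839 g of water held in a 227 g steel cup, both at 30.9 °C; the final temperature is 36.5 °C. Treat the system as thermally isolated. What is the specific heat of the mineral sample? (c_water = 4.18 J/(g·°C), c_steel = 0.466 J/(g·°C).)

Let T be the final temperature. ΣQ_i = 0:
204·c·(36.5 − 292) + 839·4.18·(36.5 − 30.9) + 227·0.466·(36.5 − 30.9) = 0
-52122 c = -20232
c = -20232/-52122 ≈ 0.3882 J/(g·°C)

c ≈ 0.388 J/(g·°C)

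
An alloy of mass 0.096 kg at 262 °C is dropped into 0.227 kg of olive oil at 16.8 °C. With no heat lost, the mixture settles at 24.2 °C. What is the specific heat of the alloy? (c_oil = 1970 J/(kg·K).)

m_s c (T_s − T_f) = m_oil c_oil (T_f − T_0):
0.096·c·(262 − 24.2) = 0.227·1970·(24.2 − 16.8)
22.83 c = 3309.2  ⇒  c ≈ 145 J/(kg·K)

c ≈ 145 J/(kg·K)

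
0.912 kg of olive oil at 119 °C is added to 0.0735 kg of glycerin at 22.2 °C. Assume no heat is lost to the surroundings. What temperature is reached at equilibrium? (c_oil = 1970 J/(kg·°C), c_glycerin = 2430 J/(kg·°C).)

T_f ≈ 110.2 °C

|Q_oil| = |Q_glycerin|:
0.912×1970×(119 − T) = 0.0735×2430×(T − 22.2)
1796.6(119 − T) = 178.6(T − 22.2)
1975.2 T = 217765  ⇒  T ≈ 110.25 °C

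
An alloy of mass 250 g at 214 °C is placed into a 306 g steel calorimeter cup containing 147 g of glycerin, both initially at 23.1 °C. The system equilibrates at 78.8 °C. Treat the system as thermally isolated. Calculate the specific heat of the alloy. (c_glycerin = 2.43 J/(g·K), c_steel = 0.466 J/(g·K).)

Net heat exchanged in the isolated system is zero:
250×c×(78.8 − 214) + 147×2.43×(78.8 − 23.1) + 306×0.466×(78.8 − 23.1) = 0
-33800 c = -27839
c = -27839/-33800 ≈ 0.8236 J/(g·K)

c ≈ 0.824 J/(g·K)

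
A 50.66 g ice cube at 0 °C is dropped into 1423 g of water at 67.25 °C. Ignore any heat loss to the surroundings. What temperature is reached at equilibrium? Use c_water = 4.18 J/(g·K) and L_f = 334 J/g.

T_f ≈ 62.2 °C

Taking heat into each body as positive, Σ m c ΔT = 0:
latent heat to melt: 50.66×334 = 16920; meltwater 0→T: 50.66×4.18×T = 211.76 T; water cools: 1423×4.18×(T − 67.25) = 5948.1(T − 67.25)
6159.9 T = 400012 − 16920 = 383092
T ≈ 62.19 °C (positive, so assuming full melt was valid).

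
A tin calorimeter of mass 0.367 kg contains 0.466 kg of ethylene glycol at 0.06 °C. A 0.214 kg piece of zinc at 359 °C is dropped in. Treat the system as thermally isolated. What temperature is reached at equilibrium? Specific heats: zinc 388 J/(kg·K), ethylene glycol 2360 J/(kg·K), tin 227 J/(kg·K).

Taking heat into each body as positive, Σ m c ΔT = 0:
0.214·388·(T − 359) + 0.466·2360·(T − 0.06) + 0.367·227·(T − 0.06) = 0
83.03(T − 359) + 1099.8(T − 0.06) + 83.31(T − 0.06) = 0
(83.03 + 1099.8 + 83.31) T = 83.03·359 + 1099.8·0.06 + 83.31·0.06
T = 29879 / 1266.1 = 23.6 °C

T_f ≈ 23.6 °C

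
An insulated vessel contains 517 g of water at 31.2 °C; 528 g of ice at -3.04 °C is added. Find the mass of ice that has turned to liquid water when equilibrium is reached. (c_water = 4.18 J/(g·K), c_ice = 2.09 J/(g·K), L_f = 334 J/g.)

m_melted ≈ 192 g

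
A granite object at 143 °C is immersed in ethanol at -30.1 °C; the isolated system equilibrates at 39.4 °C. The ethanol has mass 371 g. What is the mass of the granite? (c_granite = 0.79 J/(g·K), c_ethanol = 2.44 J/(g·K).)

Conservation of energy gives ΣQ = 0:
m·0.79·(39.4 − 143) + 371·2.44·(39.4 − (-30.1)) = 0
-81.84 m = -62914
m = -62914/-81.84 ≈ 768.7 g

m ≈ 769 g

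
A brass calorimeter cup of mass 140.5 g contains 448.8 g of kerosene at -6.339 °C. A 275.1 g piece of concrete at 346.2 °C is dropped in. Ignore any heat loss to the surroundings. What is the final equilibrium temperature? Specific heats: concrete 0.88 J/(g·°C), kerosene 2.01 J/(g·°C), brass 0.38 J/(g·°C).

Net heat exchanged in the isolated system is zero:
275.1*0.88*(T − 346.2) + 448.8*2.01*(T − (-6.339)) + 140.5*0.38*(T − (-6.339)) = 0
242.09(T − 346.2) + 902.09(T − (-6.339)) + 53.39(T − (-6.339)) = 0
(242.09 + 902.09 + 53.39) T = 242.09*346.2 + 902.09*(-6.339) + 53.39*(-6.339)
T = 77754 / 1197.6 = 64.9 °C

T_f ≈ 64.9 °C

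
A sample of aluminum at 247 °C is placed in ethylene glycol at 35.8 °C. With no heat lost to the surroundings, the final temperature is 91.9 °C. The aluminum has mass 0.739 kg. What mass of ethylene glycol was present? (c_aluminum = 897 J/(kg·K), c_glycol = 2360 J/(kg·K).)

Energy conservation, ΣQ = 0:
0.739×897×(91.9 − 247) + m×2360×(91.9 − 35.8) = 0
132396 m = 102813
m = 102813/132396 ≈ 0.7766 kg

m ≈ 0.777 kg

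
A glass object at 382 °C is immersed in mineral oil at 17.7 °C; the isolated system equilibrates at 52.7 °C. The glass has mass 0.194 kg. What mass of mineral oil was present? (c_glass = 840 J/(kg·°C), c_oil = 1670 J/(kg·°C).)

|Q_glass| = |Q_oil|:
0.194·840·(382 − 52.7) = m·1670·(52.7 − 17.7)
58450 m = 53663  ⇒  m ≈ 0.9181 kg

m ≈ 0.918 kg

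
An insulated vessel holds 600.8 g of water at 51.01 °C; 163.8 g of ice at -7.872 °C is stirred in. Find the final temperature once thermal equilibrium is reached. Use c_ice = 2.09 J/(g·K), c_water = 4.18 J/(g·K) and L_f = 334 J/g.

T_f ≈ 22.1 °C

Energy balance with sensible and latent terms:
ice -7.872→0 °C: 163.8·2.09·7.872 = 2694.9
  melt ice: 163.8·334 = 54709
  warm the meltwater: 684.68 T
  water: 2511.3(T − 51.01)
3196 T = 128104 − 57404 = 70700
T ≈ 22.12 °C. Since T > 0 °C, the all-ice-melts assumption holds.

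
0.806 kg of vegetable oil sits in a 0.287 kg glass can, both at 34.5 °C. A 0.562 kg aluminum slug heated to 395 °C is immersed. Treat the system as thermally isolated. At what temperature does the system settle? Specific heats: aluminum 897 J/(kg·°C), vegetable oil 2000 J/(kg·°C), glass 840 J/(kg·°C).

T_f ≈ 111.6 °C

Energy conservation, ΣQ = 0:
0.562×897×(T − 395) + 0.806×2000×(T − 34.5) + 0.287×840×(T − 34.5) = 0
504.11(T − 395) + 1612(T − 34.5) + 241.08(T − 34.5) = 0
2357.2 T = 263056
T = 263056 / 2357.2 = 112 °C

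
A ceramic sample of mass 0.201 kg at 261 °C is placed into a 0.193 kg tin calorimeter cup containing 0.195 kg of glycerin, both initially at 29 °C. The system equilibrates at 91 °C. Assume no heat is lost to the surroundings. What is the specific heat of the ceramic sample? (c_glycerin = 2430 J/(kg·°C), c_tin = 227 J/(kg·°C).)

c ≈ 939 J/(kg·°C)

Let T be the final temperature. ΣQ_i = 0:
0.201×c×(91 − 261) + 0.195×2430×(91 − 29) + 0.193×227×(91 − 29) = 0
-34.17 c = -32095
c = -32095/-34.17 ≈ 939.3 J/(kg·°C)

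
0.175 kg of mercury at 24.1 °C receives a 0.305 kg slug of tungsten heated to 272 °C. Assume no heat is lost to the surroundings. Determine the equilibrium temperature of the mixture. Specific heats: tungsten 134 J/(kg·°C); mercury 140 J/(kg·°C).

T_f ≈ 179.1 °C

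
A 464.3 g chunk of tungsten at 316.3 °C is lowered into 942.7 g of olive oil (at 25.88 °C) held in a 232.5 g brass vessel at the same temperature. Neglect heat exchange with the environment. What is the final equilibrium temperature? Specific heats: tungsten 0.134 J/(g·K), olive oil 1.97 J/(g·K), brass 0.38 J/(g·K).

Taking heat into each body as positive, Σ m c ΔT = 0:
464.3×0.134×(T − 316.3) + 942.7×1.97×(T − 25.88) + 232.5×0.38×(T − 25.88) = 0
2007.7 T = 70028
T = 70028/2007.7 ≈ 34.88 °C

T_f ≈ 34.9 °C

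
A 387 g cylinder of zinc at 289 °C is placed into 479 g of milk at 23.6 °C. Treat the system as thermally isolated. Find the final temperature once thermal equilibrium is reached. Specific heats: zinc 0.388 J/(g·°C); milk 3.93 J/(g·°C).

Taking heat into each body as positive, Σ m c ΔT = 0:
387×0.388×(T − 289) + 479×3.93×(T − 23.6) = 0
150.16(T − 289) + 1882.5(T − 23.6) = 0
2032.6 T = 87821
T = 87821/2032.6 ≈ 43.21 °C

T_f ≈ 43.2 °C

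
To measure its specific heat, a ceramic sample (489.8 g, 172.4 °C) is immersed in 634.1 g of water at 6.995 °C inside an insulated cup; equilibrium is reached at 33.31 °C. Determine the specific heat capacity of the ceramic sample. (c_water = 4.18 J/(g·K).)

Net heat exchanged in the isolated system is zero:
489.8·c·(33.31 − 172.4) + 634.1·4.18·(33.31 − 6.995) = 0
-68126 c = -69749
c = -69749/-68126 ≈ 1.024 J/(g·K)

c ≈ 1.02 J/(g·K)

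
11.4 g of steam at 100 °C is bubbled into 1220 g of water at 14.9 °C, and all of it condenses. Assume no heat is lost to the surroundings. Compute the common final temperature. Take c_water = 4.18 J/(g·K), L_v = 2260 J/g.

T_f ≈ 20.7 °C

Energy balance with sensible and latent terms:
latent heat released on condensation: 11.4×2260 = 25764; condensate cools 100→T: 11.4×4.18×(T − 100) = 47.65(T − 100); water warms: 1220×4.18×(T − 14.9) = 5099.6(T − 14.9)
5147.3 T = 25764 + 4765.2 + 75984 = 106513
T ≈ 20.69 °C, under the boiling point, so the assumption holds.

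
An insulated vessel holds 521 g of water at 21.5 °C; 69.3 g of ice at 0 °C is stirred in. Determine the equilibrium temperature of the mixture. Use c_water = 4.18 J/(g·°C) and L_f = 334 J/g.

Heat gained plus heat lost sum to zero:
latent heat to melt: 69.3×334 = 23146
  warm the meltwater: 289.67 T
  water cools: 521×4.18×(T − 21.5) = 2177.8(T − 21.5)
2467.5 T = 46822 − 23146 = 23676
T ≈ 9.60 °C — above 0 °C, consistent with complete melting.

T_f ≈ 9.6 °C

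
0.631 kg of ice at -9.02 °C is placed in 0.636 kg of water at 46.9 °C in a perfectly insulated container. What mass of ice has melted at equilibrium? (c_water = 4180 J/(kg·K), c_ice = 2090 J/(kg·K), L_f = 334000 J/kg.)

m_melted ≈ 0.338 kg

Heat available from the water dropping to 0 °C: 0.636×4180×46.9 = 124683 J.
Of that, 0.631×2090×9.02 = 11895 J goes to bring the ice to 0 °C, leaving 112787 J.
Melting all 0.631 kg of ice would need 0.631×334000 = 210754 J.
112787 J < 210754 J, so only part of the ice melts and the system sits at 0 °C.
m_melted×334000 = 112787  ⇒  m_melted ≈ 0.3377 kg.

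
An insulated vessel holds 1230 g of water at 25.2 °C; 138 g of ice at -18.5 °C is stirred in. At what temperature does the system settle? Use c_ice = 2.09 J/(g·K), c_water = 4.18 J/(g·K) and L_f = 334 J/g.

Heat gained plus heat lost sum to zero:
ice -18.5→0 °C: 138·2.09·18.5 = 5335.8; latent heat to melt: 138·334 = 46092; warm the meltwater: 576.84 T; water cools: 1230·4.18·(T − 25.2) = 5141.4(T − 25.2)
5718.2 T = 129563 − 51428 = 78136
T ≈ 13.66 °C (positive, so assuming full melt was valid).

T_f ≈ 13.7 °C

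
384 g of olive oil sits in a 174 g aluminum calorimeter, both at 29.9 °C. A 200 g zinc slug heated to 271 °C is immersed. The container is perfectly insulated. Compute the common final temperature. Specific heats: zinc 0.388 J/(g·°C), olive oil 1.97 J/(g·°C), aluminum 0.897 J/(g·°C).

Net heat exchanged in the isolated system is zero:
200·0.388·(T − 271) + 384·1.97·(T − 29.9) + 174·0.897·(T − 29.9) = 0
(77.6 + 756.48 + 156.08) T = 77.6·271 + 756.48·29.9 + 156.08·29.9
T = 48315/990.16 ≈ 48.80 °C

T_f ≈ 48.8 °C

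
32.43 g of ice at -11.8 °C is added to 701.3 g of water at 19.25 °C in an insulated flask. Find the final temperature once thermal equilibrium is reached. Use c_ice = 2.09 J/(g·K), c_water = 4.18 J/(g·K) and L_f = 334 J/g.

T_f ≈ 14.6 °C

Conservation of energy gives ΣQ = 0:
warm ice to 0 °C: 32.43·2.09·(0 − (-11.8)) = 799.79; latent heat to melt: 32.43·334 = 10832; warm the meltwater: 135.56 T; water: 2931.4(T − 19.25)
3067 T = 56430 − 11631 = 44799
T ≈ 14.61 °C. Since T > 0 °C, the all-ice-melts assumption holds.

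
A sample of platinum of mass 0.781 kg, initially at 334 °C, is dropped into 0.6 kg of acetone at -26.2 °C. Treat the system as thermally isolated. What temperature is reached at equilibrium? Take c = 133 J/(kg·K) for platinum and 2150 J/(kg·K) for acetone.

T_f ≈ 0.6 °C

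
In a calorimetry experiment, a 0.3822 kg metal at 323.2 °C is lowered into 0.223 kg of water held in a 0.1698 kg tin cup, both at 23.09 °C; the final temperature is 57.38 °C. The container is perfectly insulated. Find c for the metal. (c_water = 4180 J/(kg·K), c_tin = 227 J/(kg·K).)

c ≈ 328 J/(kg·K)

Taking heat into each body as positive, Σ m c ΔT = 0:
0.3822×c×(57.38 − 323.2) + 0.223×4180×(57.38 − 23.09) + 0.1698×227×(57.38 − 23.09) = 0
-101.6 c = -33285
c = -33285/-101.6 ≈ 327.6 J/(kg·K)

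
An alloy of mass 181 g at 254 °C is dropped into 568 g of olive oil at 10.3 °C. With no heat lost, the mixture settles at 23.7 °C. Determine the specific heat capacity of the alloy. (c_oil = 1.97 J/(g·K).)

Net heat exchanged in the isolated system is zero:
181·c·(23.7 − 254) + 568·1.97·(23.7 − 10.3) = 0
-41684 c = -14994
c = -14994/-41684 ≈ 0.3597 J/(g·K)

c ≈ 0.36 J/(g·K)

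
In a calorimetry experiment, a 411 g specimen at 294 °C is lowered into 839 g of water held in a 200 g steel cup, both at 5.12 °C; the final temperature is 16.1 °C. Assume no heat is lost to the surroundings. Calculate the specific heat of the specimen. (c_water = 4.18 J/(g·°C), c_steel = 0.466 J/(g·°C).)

c ≈ 0.346 J/(g·°C)

Conservation of energy gives ΣQ = 0:
411×c×(16.1 − 294) + 839×4.18×(16.1 − 5.12) + 200×0.466×(16.1 − 5.12) = 0
-114217 c = -39530
c = -39530/-114217 ≈ 0.3461 J/(g·°C)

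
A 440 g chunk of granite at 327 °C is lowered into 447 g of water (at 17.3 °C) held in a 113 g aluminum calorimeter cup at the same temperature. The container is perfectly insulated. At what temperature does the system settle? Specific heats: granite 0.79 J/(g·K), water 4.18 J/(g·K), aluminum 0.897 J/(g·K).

Heat gained plus heat lost sum to zero:
440*0.79*(T − 327) + 447*4.18*(T − 17.3) + 113*0.897*(T − 17.3) = 0
347.6(T − 327) + 1868.5(T − 17.3) + 101.36(T − 17.3) = 0
2317.4 T = 147743
T = 147743 / 2317.4 = 63.8 °C

T_f ≈ 63.8 °C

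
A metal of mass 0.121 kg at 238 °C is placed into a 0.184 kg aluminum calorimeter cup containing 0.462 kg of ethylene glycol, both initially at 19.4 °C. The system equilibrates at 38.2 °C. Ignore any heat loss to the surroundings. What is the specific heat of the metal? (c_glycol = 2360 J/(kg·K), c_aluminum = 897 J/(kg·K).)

Conservation of energy gives ΣQ = 0:
0.121·c·(38.2 − 238) + 0.462·2360·(38.2 − 19.4) + 0.184·897·(38.2 − 19.4) = 0
-24.18 c = -23601
c = -23601/-24.18 ≈ 976.2 J/(kg·K)

c ≈ 976 J/(kg·K)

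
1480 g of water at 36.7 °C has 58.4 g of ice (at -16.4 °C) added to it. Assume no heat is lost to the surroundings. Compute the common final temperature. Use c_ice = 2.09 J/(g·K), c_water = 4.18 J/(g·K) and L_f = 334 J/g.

T_f ≈ 32.0 °C

Energy balance with sensible and latent terms:
warm ice to 0 °C: 58.4·2.09·(0 − (-16.4)) = 2001.7
  melt ice: 58.4·334 = 19506
  meltwater 0→T: 58.4·4.18·T = 244.11 T
  water cools: 1480·4.18·(T − 36.7) = 6186.4(T − 36.7)
6430.5 T = 227041 − 21507 = 205534
T ≈ 31.96 °C (positive, so assuming full melt was valid).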